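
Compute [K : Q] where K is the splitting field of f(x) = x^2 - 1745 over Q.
[K : Q] = 2

f(x) = x^2 - 1745 factors as (x - √1745)(x + √1745). The splitting field is K = Q(√1745). Since 1745 is squarefree and > 1, it is not a perfect square, so x^2 - 1745 is irreducible over Q and [Q(√1745) : Q] = 2. Hence [K : Q] = 2.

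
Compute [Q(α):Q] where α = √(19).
[Q(α):Q] = 2

[Q(α):Q] equals the degree of the minimal polynomial of α. Here α^2 = 19 and x^2 - 19 is irreducible (d = 19 is squarefree, ≠ 1, hence not a square), so deg(m_α) = 2. Thus [Q(α):Q] = 2.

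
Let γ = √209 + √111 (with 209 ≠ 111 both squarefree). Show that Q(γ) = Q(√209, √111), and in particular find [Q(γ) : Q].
[Q(γ) : Q] = 4 (equivalently, Q(γ) = Q(√209, √111))

Obviously Q(γ) ⊆ Q(√209, √111), and [Q(√209, √111):Q] = 4 (since 209, 111 are distinct squarefree integers > 1 with 23199 not a perfect square). To show equality we compute the minimal polynomial of γ. From γ = √209 + √111: γ^2 = 209 + 2√(23199) + 111 = 320 + 2√(23199), so γ^2 - 320 = 2√(23199); squaring, (γ^2 - 320)^2 = 4·23199, i.e. γ^4 - 640γ^2 + 102400 - 92796 = 0, i.e. γ^4 - 640γ^2 + 9604 = 0. So γ is a root of x^4 - 640x^2 + 9604. This polynomial is irreducible over Q: it has no rational root (each ±√209 ± √111 is irrational), and any factorization into two quadratics over Q would force √(23199) ∈ Q (pairing opposite roots) or √209, √111 ∈ Q (other pairings), all impossible. Hence [Q(γ):Q] = 4 = [Q(√209, √111):Q], so Q(γ) = Q(√209, √111).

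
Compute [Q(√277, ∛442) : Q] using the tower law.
[Q(√277, ∛442) : Q] = 6

Let L = Q(√277, ∛442). Since Q(√277) ⊂ L and [Q(√277):Q] = 2, the tower law gives 2 | [L:Q]. Likewise Q(∛442) ⊂ L with [Q(∛442):Q] = 3 (because 442 is not a perfect cube), so 3 | [L:Q]. As gcd(2,3) = 1, [L:Q] is divisible by 6. Conversely L is generated over Q by √277 and ∛442, so [L:Q] ≤ 2·3 = 6. Therefore [Q(√277, ∛442) : Q] = 6.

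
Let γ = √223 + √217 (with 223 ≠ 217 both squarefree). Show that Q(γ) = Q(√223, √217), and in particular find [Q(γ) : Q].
[Q(γ) : Q] = 4 (equivalently, Q(γ) = Q(√223, √217))

Obviously Q(γ) ⊆ Q(√223, √217), and [Q(√223, √217):Q] = 4 (since 223, 217 are distinct squarefree integers > 1 with 48391 not a perfect square). To show equality we compute the minimal polynomial of γ. From γ = √223 + √217: γ^2 = 223 + 2√(48391) + 217 = 440 + 2√(48391), so γ^2 - 440 = 2√(48391); squaring, (γ^2 - 440)^2 = 4·48391, i.e. γ^4 - 880γ^2 + 193600 - 193564 = 0, i.e. γ^4 - 880γ^2 + 36 = 0. So γ is a root of x^4 - 880x^2 + 36. This polynomial is irreducible over Q: it has no rational root (each ±√223 ± √217 is irrational), and any factorization into two quadratics over Q would force √(48391) ∈ Q (pairing opposite roots) or √223, √217 ∈ Q (other pairings), all impossible. Hence [Q(γ):Q] = 4 = [Q(√223, √217):Q], so Q(γ) = Q(√223, √217).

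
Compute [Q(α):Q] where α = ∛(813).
[Q(α):Q] = 3

The minimal polynomial of α is x^3 - 813, irreducible over Q since 813 is not a perfect cube (so x^3 - 813 has no rational root). Hence [Q(α):Q] = deg(m_α) = 3.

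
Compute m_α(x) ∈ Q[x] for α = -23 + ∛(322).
m_α(x) = x^3 + 69x^2 + 1587x + 11845

Set β = α + 23 = ∛(322), so β^3 = 322. Then (α + 23)^3 - 322 = 0, i.e. α is a root of g(x) = (x + 23)^3 - 322 = x^3 + 69x^2 + 1587x + 11845. Since g(x) = h(x + 23) where h(x) = x^3 - 322, and h is irreducible over Q (because 322 is not a perfect cube, so h has no rational root, and a monic cubic with no rational root is irreducible), g is also irreducible (irreducibility is preserved under the substitution x → x + 23). Hence m_α(x) = x^3 + 69x^2 + 1587x + 11845.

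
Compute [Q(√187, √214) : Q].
[Q(√187, √214) : Q] = 4

[Q(√187):Q] = 2 (min poly x^2 - 187, irreducible since 187 is squarefree > 1). For the top step, suppose √214 ∈ Q(√187), say √214 = c + d√187 with c, d ∈ Q. Squaring: 214 = c^2 + 187d^2 + 2cd√187. Since √187 ∉ Q this forces 2cd = 0. If d = 0 then √214 = c ∈ Q, contradicting 214 squarefree > 1. If c = 0 then 214 = 187d^2, so 187·214 = (187d)^2 is a perfect square in Q — but 187·214 = 40018 is not a perfect square (since 187 and 214 are distinct squarefree integers). Contradiction. Hence √214 ∉ Q(√187), so x^2 - 214 stays irreducible over Q(√187) and [Q(√187, √214) : Q(√187)] = 2. By the tower law, [Q(√187, √214) : Q] = 2 · 2 = 4.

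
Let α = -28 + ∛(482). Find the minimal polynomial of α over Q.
m_α(x) = x^3 + 84x^2 + 2352x + 21470

Set β = α + 28 = ∛(482), so β^3 = 482. Then (α + 28)^3 - 482 = 0, i.e. α is a root of g(x) = (x + 28)^3 - 482 = x^3 + 84x^2 + 2352x + 21470. Since g(x) = h(x + 28) where h(x) = x^3 - 482, and h is irreducible over Q (because 482 is not a perfect cube, so h has no rational root, and a monic cubic with no rational root is irreducible), g is also irreducible (irreducibility is preserved under the substitution x → x + 28). Hence m_α(x) = x^3 + 84x^2 + 2352x + 21470.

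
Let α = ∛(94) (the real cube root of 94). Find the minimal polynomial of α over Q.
m_α(x) = x^3 - 94

α satisfies α^3 = 94, so x^3 - 94 annihilates α. By the rational root test, a rational root p/q (in lowest terms) of x^3 - 94 would satisfy p^3 = 94 q^3, forcing q = 1 and p^3 = 94; but 94 is not a perfect cube, contradiction. A monic cubic over Q with no rational root is irreducible (any nontrivial factorization would include a linear factor). Hence x^3 - 94 is the minimal polynomial of α, and in particular [Q(α):Q] = 3.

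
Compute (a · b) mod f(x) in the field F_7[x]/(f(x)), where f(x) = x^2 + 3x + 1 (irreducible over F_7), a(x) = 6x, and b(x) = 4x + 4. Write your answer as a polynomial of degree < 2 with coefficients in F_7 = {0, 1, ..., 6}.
a · b ≡ x + 4 (mod f(x))

Multiply in F_7[x]: a(x)·b(x) = (6x)·(4x + 4) = 3x^2 + 3x. This has degree ≥ 2, so divide by f(x) over F_7: 3x^2 + 3x = (3)·(x^2 + 3x + 1) + (x + 4). Hence a·b ≡ x + 4 (mod f). (F_7[x]/(f) is a field with 7^2 = 49 elements since f is irreducible of degree 2.)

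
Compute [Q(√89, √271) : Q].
[Q(√89, √271) : Q] = 4

[Q(√89):Q] = 2 (min poly x^2 - 89, irreducible since 89 is squarefree > 1). For the top step, suppose √271 ∈ Q(√89), say √271 = c + d√89 with c, d ∈ Q. Squaring: 271 = c^2 + 89d^2 + 2cd√89. Since √89 ∉ Q this forces 2cd = 0. If d = 0 then √271 = c ∈ Q, contradicting 271 squarefree > 1. If c = 0 then 271 = 89d^2, so 89·271 = (89d)^2 is a perfect square in Q — but 89·271 = 24119 is not a perfect square (since 89 and 271 are distinct squarefree integers). Contradiction. Hence √271 ∉ Q(√89), so x^2 - 271 stays irreducible over Q(√89) and [Q(√89, √271) : Q(√89)] = 2. By the tower law, [Q(√89, √271) : Q] = 2 · 2 = 4.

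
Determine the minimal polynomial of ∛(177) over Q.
m_α(x) = x^3 - 177

α satisfies α^3 = 177, so x^3 - 177 annihilates α. By the rational root test, a rational root p/q (in lowest terms) of x^3 - 177 would satisfy p^3 = 177 q^3, forcing q = 1 and p^3 = 177; but 177 is not a perfect cube, contradiction. A monic cubic over Q with no rational root is irreducible (any nontrivial factorization would include a linear factor). Hence x^3 - 177 is the minimal polynomial of α, and in particular [Q(α):Q] = 3.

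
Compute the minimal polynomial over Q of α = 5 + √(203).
m_α(x) = x^2 - 10x - 178

From α - 5 = √(203), squaring gives (α - 5)^2 = 203, i.e. α^2 - 10α + 25 = 203, so α^2 - 10α - 178 = 0. The discriminant of x^2 - 10x - 178 is (-10)^2 - 4·(-178) = 100 + 712 = 812, and 4·(203) is not a perfect square in Q since 203 is squarefree and ≠ 1. Hence x^2 - 10x - 178 is irreducible over Q and is the minimal polynomial of α.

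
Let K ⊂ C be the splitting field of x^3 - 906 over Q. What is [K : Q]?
[K : Q] = 6

The roots of x^3 - 906 are ∛906, ω∛906, ω^2∛906 where ω = e^(2πi/3) is a primitive cube root of unity, so K = Q(∛906, ω). Now [Q(∛906):Q] = 3 (since 906 is not a perfect cube, x^3 - 906 is irreducible) and [Q(ω):Q] = 2. Both 2 and 3 divide [K:Q], and [K:Q] ≤ 3·2 = 6, so [K:Q] = 6. (Equivalently: Q(∛906) ⊂ R but ω ∉ R, so [K : Q(∛906)] = 2.)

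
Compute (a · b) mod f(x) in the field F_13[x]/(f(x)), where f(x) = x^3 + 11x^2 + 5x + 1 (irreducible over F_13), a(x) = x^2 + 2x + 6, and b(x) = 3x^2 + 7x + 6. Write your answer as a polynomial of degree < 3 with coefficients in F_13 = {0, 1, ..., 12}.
a · b ≡ 9x^2 + 8x + 4 (mod f(x))

Multiply in F_13[x]: a(x)·b(x) = (x^2 + 2x + 6)·(3x^2 + 7x + 6) = 3x^4 + 12x^2 + 2x + 10. This has degree ≥ 3, so divide by f(x) over F_13: 3x^4 + 12x^2 + 2x + 10 = (3x + 6)·(x^3 + 11x^2 + 5x + 1) + (9x^2 + 8x + 4). Hence a·b ≡ 9x^2 + 8x + 4 (mod f). (F_13[x]/(f) is a field with 13^3 = 2197 elements since f is irreducible of degree 3.)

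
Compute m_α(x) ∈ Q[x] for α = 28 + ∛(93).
m_α(x) = x^3 - 84x^2 + 2352x - 22045

Set β = α - 28 = ∛(93), so β^3 = 93. Then (α - 28)^3 - 93 = 0, i.e. α is a root of g(x) = (x - 28)^3 - 93 = x^3 - 84x^2 + 2352x - 22045. Since g(x) = h(x - 28) where h(x) = x^3 - 93, and h is irreducible over Q (because 93 is not a perfect cube, so h has no rational root, and a monic cubic with no rational root is irreducible), g is also irreducible (irreducibility is preserved under the substitution x → x - 28). Hence m_α(x) = x^3 - 84x^2 + 2352x - 22045.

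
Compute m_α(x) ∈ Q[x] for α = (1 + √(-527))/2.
m_α(x) = x^2 - x + 132

From 2α - 1 = √(-527), squaring gives (2α - 1)^2 = -527, i.e. 4α^2 - 4α + 1 = -527, so α^2 - α + (1 + 527)/4 = 0. Since -527 ≡ 1 (mod 4), (1 + 527)/4 = 132 ∈ Z. The polynomial x^2 - x + 132 has discriminant 1 - 4·(132) = -527, which is not a perfect square in Q (d = -527 is squarefree and ≠ 1), so x^2 - x + 132 is irreducible over Q. It is the minimal polynomial of α.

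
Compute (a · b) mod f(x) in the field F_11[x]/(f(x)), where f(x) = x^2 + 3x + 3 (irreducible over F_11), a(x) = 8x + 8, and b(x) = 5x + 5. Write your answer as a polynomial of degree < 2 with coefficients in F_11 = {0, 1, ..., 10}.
a · b ≡ 4x + 8 (mod f(x))

Multiply in F_11[x]: a(x)·b(x) = (8x + 8)·(5x + 5) = 7x^2 + 3x + 7. This has degree ≥ 2, so divide by f(x) over F_11: 7x^2 + 3x + 7 = (7)·(x^2 + 3x + 3) + (4x + 8). Hence a·b ≡ 4x + 8 (mod f). (F_11[x]/(f) is a field with 11^2 = 121 elements since f is irreducible of degree 2.)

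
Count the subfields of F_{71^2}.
F_{71^2} has 2 subfields

The subfields of F_{p^n} are exactly the fields F_{p^d} for d | n (each is the fixed field of the unique index-d subgroup of Gal(F_{p^n}/F_p) ≅ Z/nZ). The divisors of n = 2 are {1, 2}, giving 2 subfields: F_{71^1}, F_{71^2}.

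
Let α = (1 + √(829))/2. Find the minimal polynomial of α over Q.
m_α(x) = x^2 - x - 207

From 2α - 1 = √(829), squaring gives (2α - 1)^2 = 829, i.e. 4α^2 - 4α + 1 = 829, so α^2 - α + (1 - 829)/4 = 0. Since 829 ≡ 1 (mod 4), (1 - 829)/4 = -207 ∈ Z. The polynomial x^2 - x - 207 has discriminant 1 - 4·(-207) = 829, which is not a perfect square in Q (d = 829 is squarefree and ≠ 1), so x^2 - x - 207 is irreducible over Q. It is the minimal polynomial of α.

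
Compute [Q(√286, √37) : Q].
[Q(√286, √37) : Q] = 4

[Q(√286):Q] = 2 (min poly x^2 - 286, irreducible since 286 is squarefree > 1). For the top step, suppose √37 ∈ Q(√286), say √37 = c + d√286 with c, d ∈ Q. Squaring: 37 = c^2 + 286d^2 + 2cd√286. Since √286 ∉ Q this forces 2cd = 0. If d = 0 then √37 = c ∈ Q, contradicting 37 squarefree > 1. If c = 0 then 37 = 286d^2, so 286·37 = (286d)^2 is a perfect square in Q — but 286·37 = 10582 is not a perfect square (since 286 and 37 are distinct squarefree integers). Contradiction. Hence √37 ∉ Q(√286), so x^2 - 37 stays irreducible over Q(√286) and [Q(√286, √37) : Q(√286)] = 2. By the tower law, [Q(√286, √37) : Q] = 2 · 2 = 4.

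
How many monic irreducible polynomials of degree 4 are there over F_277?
There are 1471815678 monic irreducible polynomials of degree 4 over F_277

Each element of F_{277^4} that lies in no proper subfield is a root of exactly one monic irreducible of degree 4 over F_277, and each such polynomial has 4 distinct roots in F_{277^4}. By Möbius inversion the count is N_277(4) = (1/4) Σ_{d|4} μ(4/d) · 277^d = (1/4)(μ(4)·277^1 + μ(2)·277^2 + μ(1)·277^4) = 5887262712/4 = 1471815678.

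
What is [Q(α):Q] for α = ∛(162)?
[Q(α):Q] = 3

The minimal polynomial of α is x^3 - 162, irreducible over Q since 162 is not a perfect cube (so x^3 - 162 has no rational root). Hence [Q(α):Q] = deg(m_α) = 3.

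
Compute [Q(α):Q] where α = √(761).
[Q(α):Q] = 2

[Q(α):Q] equals the degree of the minimal polynomial of α. Here α^2 = 761 and x^2 - 761 is irreducible (d = 761 is squarefree, ≠ 1, hence not a square), so deg(m_α) = 2. Thus [Q(α):Q] = 2.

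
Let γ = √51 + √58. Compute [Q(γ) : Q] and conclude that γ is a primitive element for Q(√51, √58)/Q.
[Q(γ) : Q] = 4 (equivalently, Q(γ) = Q(√51, √58))

Obviously Q(γ) ⊆ Q(√51, √58), and [Q(√51, √58):Q] = 4 (since 51, 58 are distinct squarefree integers > 1 with 2958 not a perfect square). To show equality we compute the minimal polynomial of γ. From γ = √51 + √58: γ^2 = 51 + 2√(2958) + 58 = 109 + 2√(2958), so γ^2 - 109 = 2√(2958); squaring, (γ^2 - 109)^2 = 4·2958, i.e. γ^4 - 218γ^2 + 11881 - 11832 = 0, i.e. γ^4 - 218γ^2 + 49 = 0. So γ is a root of x^4 - 218x^2 + 49. This polynomial is irreducible over Q: it has no rational root (each ±√51 ± √58 is irrational), and any factorization into two quadratics over Q would force √(2958) ∈ Q (pairing opposite roots) or √51, √58 ∈ Q (other pairings), all impossible. Hence [Q(γ):Q] = 4 = [Q(√51, √58):Q], so Q(γ) = Q(√51, √58).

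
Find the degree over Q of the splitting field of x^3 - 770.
[K : Q] = 6

The roots of x^3 - 770 are ∛770, ω∛770, ω^2∛770 where ω = e^(2πi/3) is a primitive cube root of unity, so K = Q(∛770, ω). Now [Q(∛770):Q] = 3 (since 770 is not a perfect cube, x^3 - 770 is irreducible) and [Q(ω):Q] = 2. Both 2 and 3 divide [K:Q], and [K:Q] ≤ 3·2 = 6, so [K:Q] = 6. (Equivalently: Q(∛770) ⊂ R but ω ∉ R, so [K : Q(∛770)] = 2.)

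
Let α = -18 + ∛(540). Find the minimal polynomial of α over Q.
m_α(x) = x^3 + 54x^2 + 972x + 5292

Set β = α + 18 = ∛(540), so β^3 = 540. Then (α + 18)^3 - 540 = 0, i.e. α is a root of g(x) = (x + 18)^3 - 540 = x^3 + 54x^2 + 972x + 5292. Since g(x) = h(x + 18) where h(x) = x^3 - 540, and h is irreducible over Q (because 540 is not a perfect cube, so h has no rational root, and a monic cubic with no rational root is irreducible), g is also irreducible (irreducibility is preserved under the substitution x → x + 18). Hence m_α(x) = x^3 + 54x^2 + 972x + 5292.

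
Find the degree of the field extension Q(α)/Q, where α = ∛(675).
[Q(α):Q] = 3

The minimal polynomial of α is x^3 - 675, irreducible over Q since 675 is not a perfect cube (so x^3 - 675 has no rational root). Hence [Q(α):Q] = deg(m_α) = 3.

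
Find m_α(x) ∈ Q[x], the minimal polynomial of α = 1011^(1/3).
m_α(x) = x^3 - 1011

α satisfies α^3 = 1011, so x^3 - 1011 annihilates α. By the rational root test, a rational root p/q (in lowest terms) of x^3 - 1011 would satisfy p^3 = 1011 q^3, forcing q = 1 and p^3 = 1011; but 1011 is not a perfect cube, contradiction. A monic cubic over Q with no rational root is irreducible (any nontrivial factorization would include a linear factor). Hence x^3 - 1011 is the minimal polynomial of α, and in particular [Q(α):Q] = 3.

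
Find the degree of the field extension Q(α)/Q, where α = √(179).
[Q(α):Q] = 2

[Q(α):Q] equals the degree of the minimal polynomial of α. Here α^2 = 179 and x^2 - 179 is irreducible (d = 179 is squarefree, ≠ 1, hence not a square), so deg(m_α) = 2. Thus [Q(α):Q] = 2.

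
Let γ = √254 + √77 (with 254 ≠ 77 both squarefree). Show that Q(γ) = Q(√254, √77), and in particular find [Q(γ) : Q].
[Q(γ) : Q] = 4 (equivalently, Q(γ) = Q(√254, √77))

Obviously Q(γ) ⊆ Q(√254, √77), and [Q(√254, √77):Q] = 4 (since 254, 77 are distinct squarefree integers > 1 with 19558 not a perfect square). To show equality we compute the minimal polynomial of γ. From γ = √254 + √77: γ^2 = 254 + 2√(19558) + 77 = 331 + 2√(19558), so γ^2 - 331 = 2√(19558); squaring, (γ^2 - 331)^2 = 4·19558, i.e. γ^4 - 662γ^2 + 109561 - 78232 = 0, i.e. γ^4 - 662γ^2 + 31329 = 0. So γ is a root of x^4 - 662x^2 + 31329. This polynomial is irreducible over Q: it has no rational root (each ±√254 ± √77 is irrational), and any factorization into two quadratics over Q would force √(19558) ∈ Q (pairing opposite roots) or √254, √77 ∈ Q (other pairings), all impossible. Hence [Q(γ):Q] = 4 = [Q(√254, √77):Q], so Q(γ) = Q(√254, √77).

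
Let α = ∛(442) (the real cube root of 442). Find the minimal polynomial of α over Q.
m_α(x) = x^3 - 442

α satisfies α^3 = 442, so x^3 - 442 annihilates α. By the rational root test, a rational root p/q (in lowest terms) of x^3 - 442 would satisfy p^3 = 442 q^3, forcing q = 1 and p^3 = 442; but 442 is not a perfect cube, contradiction. A monic cubic over Q with no rational root is irreducible (any nontrivial factorization would include a linear factor). Hence x^3 - 442 is the minimal polynomial of α, and in particular [Q(α):Q] = 3.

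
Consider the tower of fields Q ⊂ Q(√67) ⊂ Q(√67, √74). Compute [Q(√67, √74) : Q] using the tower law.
[Q(√67, √74) : Q] = 4

[Q(√67):Q] = 2 (min poly x^2 - 67, irreducible since 67 is squarefree > 1). For the top step, suppose √74 ∈ Q(√67), say √74 = c + d√67 with c, d ∈ Q. Squaring: 74 = c^2 + 67d^2 + 2cd√67. Since √67 ∉ Q this forces 2cd = 0. If d = 0 then √74 = c ∈ Q, contradicting 74 squarefree > 1. If c = 0 then 74 = 67d^2, so 67·74 = (67d)^2 is a perfect square in Q — but 67·74 = 4958 is not a perfect square (since 67 and 74 are distinct squarefree integers). Contradiction. Hence √74 ∉ Q(√67), so x^2 - 74 stays irreducible over Q(√67) and [Q(√67, √74) : Q(√67)] = 2. By the tower law, [Q(√67, √74) : Q] = 2 · 2 = 4.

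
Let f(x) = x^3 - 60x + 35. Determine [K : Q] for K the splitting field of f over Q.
[K : Q] = 6

By the rational root test, any rational root of the monic integer polynomial f(x) = x^3 - 60x + 35 must be an integer dividing the constant term 35, i.e. one of ±{1, 5, 7, 35}. Evaluating: f(1) = -24, f(-1) = 94, f(5) = -140, f(-5) = 210, f(7) = -42, f(-7) = 112, f(35) = 40810, f(-35) = -40740; none is 0, so f has no rational root and is therefore irreducible over Q (a cubic with no linear factor over a field is irreducible). For an irreducible cubic, the Galois group is A_3 or S_3 according as the discriminant disc(f) = -4a^3 - 27b^2 = -4·(-60)^3 - 27·(35)^2 = 830925 is or is not a square in Q. Here disc(f) = 830925 is not a perfect square in Q, so the Galois group of f over Q is not contained in A_3 and must be all of S_3. The splitting field has degree |S_3| = 6 over Q, so [K : Q] = 6.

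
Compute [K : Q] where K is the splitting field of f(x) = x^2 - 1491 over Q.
[K : Q] = 2

f(x) = x^2 - 1491 factors as (x - √1491)(x + √1491). The splitting field is K = Q(√1491). Since 1491 is squarefree and > 1, it is not a perfect square, so x^2 - 1491 is irreducible over Q and [Q(√1491) : Q] = 2. Hence [K : Q] = 2.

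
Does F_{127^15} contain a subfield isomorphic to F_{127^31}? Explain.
No: F_{127^31} is not a subfield of F_{127^15}

F_{p^m} embeds in F_{p^n} iff m | n. Here 31 ∤ 15 (since 15 = 0·31 + 15 with remainder 15 ≠ 0), so F_{127^31} is not a subfield of F_{127^15}. Equivalently: if it were, the tower law would give 31 = [F_{127^31}:F_127] dividing [F_{127^15}:F_127] = 15, contradiction.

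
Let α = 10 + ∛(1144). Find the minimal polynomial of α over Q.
m_α(x) = x^3 - 30x^2 + 300x - 2144

Set β = α - 10 = ∛(1144), so β^3 = 1144. Then (α - 10)^3 - 1144 = 0, i.e. α is a root of g(x) = (x - 10)^3 - 1144 = x^3 - 30x^2 + 300x - 2144. Since g(x) = h(x - 10) where h(x) = x^3 - 1144, and h is irreducible over Q (because 1144 is not a perfect cube, so h has no rational root, and a monic cubic with no rational root is irreducible), g is also irreducible (irreducibility is preserved under the substitution x → x - 10). Hence m_α(x) = x^3 - 30x^2 + 300x - 2144.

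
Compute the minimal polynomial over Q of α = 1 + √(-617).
m_α(x) = x^2 - 2x + 618

From α - 1 = √(-617), squaring gives (α - 1)^2 = -617, i.e. α^2 - 2α + 1 = -617, so α^2 - 2α + 618 = 0. The discriminant of x^2 - 2x + 618 is (-2)^2 - 4·(618) = 4 - 2472 = -2468, and 4·(-617) is not a perfect square in Q since -617 is squarefree and ≠ 1. Hence x^2 - 2x + 618 is irreducible over Q and is the minimal polynomial of α.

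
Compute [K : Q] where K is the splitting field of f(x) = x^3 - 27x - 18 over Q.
[K : Q] = 6

By the rational root test, any rational root of the monic integer polynomial f(x) = x^3 - 27x - 18 must be an integer dividing the constant term -18, i.e. one of ±{1, 2, 3, 6, 9, 18}. Evaluating: f(1) = -44, f(-1) = 8, f(2) = -64, f(-2) = 28, f(3) = -72, f(-3) = 36, f(6) = 36, f(-6) = -72, f(9) = 468, f(-9) = -504, f(18) = 5328, f(-18) = -5364; none is 0, so f has no rational root and is therefore irreducible over Q (a cubic with no linear factor over a field is irreducible). For an irreducible cubic, the Galois group is A_3 or S_3 according as the discriminant disc(f) = -4a^3 - 27b^2 = -4·(-27)^3 - 27·(-18)^2 = 69984 is or is not a square in Q. Here disc(f) = 69984 is not a perfect square in Q, so the Galois group of f over Q is not contained in A_3 and must be all of S_3. The splitting field has degree |S_3| = 6 over Q, so [K : Q] = 6.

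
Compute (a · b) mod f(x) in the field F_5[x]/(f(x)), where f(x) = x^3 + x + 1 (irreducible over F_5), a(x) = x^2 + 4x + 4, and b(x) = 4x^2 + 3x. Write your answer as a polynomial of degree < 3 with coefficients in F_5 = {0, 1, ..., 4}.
a · b ≡ 4x^2 + 4x + 1 (mod f(x))

Multiply in F_5[x]: a(x)·b(x) = (x^2 + 4x + 4)·(4x^2 + 3x) = 4x^4 + 4x^3 + 3x^2 + 2x. This has degree ≥ 3, so divide by f(x) over F_5: 4x^4 + 4x^3 + 3x^2 + 2x = (4x + 4)·(x^3 + x + 1) + (4x^2 + 4x + 1). Hence a·b ≡ 4x^2 + 4x + 1 (mod f). (F_5[x]/(f) is a field with 5^3 = 125 elements since f is irreducible of degree 3.)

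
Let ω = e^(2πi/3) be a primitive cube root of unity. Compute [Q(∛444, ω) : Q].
[Q(∛444, ω) : Q] = 6

[Q(∛444):Q] = 3 (min poly x^3 - 444, irreducible since 444 is not a perfect cube). [Q(ω):Q] = 2 (min poly x^2 + x + 1). Since Q(∛444) ⊂ R and ω ∉ R, we have ω ∉ Q(∛444), so x^2 + x + 1 remains irreducible over Q(∛444) and [Q(∛444, ω) : Q(∛444)] = 2. By the tower law, [Q(∛444, ω) : Q] = 3 · 2 = 6. (In fact Q(∛444, ω) is the splitting field of x^3 - 444 over Q.)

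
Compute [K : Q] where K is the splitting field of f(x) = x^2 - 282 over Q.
[K : Q] = 2

f(x) = x^2 - 282 factors as (x - √282)(x + √282). The splitting field is K = Q(√282). Since 282 is squarefree and > 1, it is not a perfect square, so x^2 - 282 is irreducible over Q and [Q(√282) : Q] = 2. Hence [K : Q] = 2.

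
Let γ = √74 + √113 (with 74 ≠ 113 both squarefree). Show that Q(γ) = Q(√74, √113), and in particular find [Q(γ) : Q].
[Q(γ) : Q] = 4 (equivalently, Q(γ) = Q(√74, √113))

Obviously Q(γ) ⊆ Q(√74, √113), and [Q(√74, √113):Q] = 4 (since 74, 113 are distinct squarefree integers > 1 with 8362 not a perfect square). To show equality we compute the minimal polynomial of γ. From γ = √74 + √113: γ^2 = 74 + 2√(8362) + 113 = 187 + 2√(8362), so γ^2 - 187 = 2√(8362); squaring, (γ^2 - 187)^2 = 4·8362, i.e. γ^4 - 374γ^2 + 34969 - 33448 = 0, i.e. γ^4 - 374γ^2 + 1521 = 0. So γ is a root of x^4 - 374x^2 + 1521. This polynomial is irreducible over Q: it has no rational root (each ±√74 ± √113 is irrational), and any factorization into two quadratics over Q would force √(8362) ∈ Q (pairing opposite roots) or √74, √113 ∈ Q (other pairings), all impossible. Hence [Q(γ):Q] = 4 = [Q(√74, √113):Q], so Q(γ) = Q(√74, √113).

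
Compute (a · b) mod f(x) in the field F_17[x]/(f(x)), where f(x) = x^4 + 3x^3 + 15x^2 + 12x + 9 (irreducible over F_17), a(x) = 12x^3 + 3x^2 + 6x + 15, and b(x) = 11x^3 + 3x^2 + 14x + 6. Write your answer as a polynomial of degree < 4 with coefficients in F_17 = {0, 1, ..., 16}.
a · b ≡ 4x^3 + 11x^2 + 4x + 9 (mod f(x))

Multiply in F_17[x]: a(x)·b(x) = (12x^3 + 3x^2 + 6x + 15)·(11x^3 + 3x^2 + 14x + 6) = 13x^6 + x^5 + 5x^4 + 8x^3 + 11x^2 + 8x + 5. This has degree ≥ 4, so divide by f(x) over F_17: 13x^6 + x^5 + 5x^4 + 8x^3 + 11x^2 + 8x + 5 = (13x^2 + 13x + 9)·(x^4 + 3x^3 + 15x^2 + 12x + 9) + (4x^3 + 11x^2 + 4x + 9). Hence a·b ≡ 4x^3 + 11x^2 + 4x + 9 (mod f). (F_17[x]/(f) is a field with 17^4 = 83521 elements since f is irreducible of degree 4.)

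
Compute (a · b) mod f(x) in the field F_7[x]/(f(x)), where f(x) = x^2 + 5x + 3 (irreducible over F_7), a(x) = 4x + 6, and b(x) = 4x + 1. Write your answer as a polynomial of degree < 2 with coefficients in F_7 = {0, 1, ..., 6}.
a · b ≡ 4x (mod f(x))

Multiply in F_7[x]: a(x)·b(x) = (4x + 6)·(4x + 1) = 2x^2 + 6. This has degree ≥ 2, so divide by f(x) over F_7: 2x^2 + 6 = (2)·(x^2 + 5x + 3) + (4x). Hence a·b ≡ 4x (mod f). (F_7[x]/(f) is a field with 7^2 = 49 elements since f is irreducible of degree 2.)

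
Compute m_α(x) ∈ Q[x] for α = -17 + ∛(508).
m_α(x) = x^3 + 51x^2 + 867x + 4405

Set β = α + 17 = ∛(508), so β^3 = 508. Then (α + 17)^3 - 508 = 0, i.e. α is a root of g(x) = (x + 17)^3 - 508 = x^3 + 51x^2 + 867x + 4405. Since g(x) = h(x + 17) where h(x) = x^3 - 508, and h is irreducible over Q (because 508 is not a perfect cube, so h has no rational root, and a monic cubic with no rational root is irreducible), g is also irreducible (irreducibility is preserved under the substitution x → x + 17). Hence m_α(x) = x^3 + 51x^2 + 867x + 4405.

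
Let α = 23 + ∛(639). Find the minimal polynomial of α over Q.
m_α(x) = x^3 - 69x^2 + 1587x - 12806

Set β = α - 23 = ∛(639), so β^3 = 639. Then (α - 23)^3 - 639 = 0, i.e. α is a root of g(x) = (x - 23)^3 - 639 = x^3 - 69x^2 + 1587x - 12806. Since g(x) = h(x - 23) where h(x) = x^3 - 639, and h is irreducible over Q (because 639 is not a perfect cube, so h has no rational root, and a monic cubic with no rational root is irreducible), g is also irreducible (irreducibility is preserved under the substitution x → x - 23). Hence m_α(x) = x^3 - 69x^2 + 1587x - 12806.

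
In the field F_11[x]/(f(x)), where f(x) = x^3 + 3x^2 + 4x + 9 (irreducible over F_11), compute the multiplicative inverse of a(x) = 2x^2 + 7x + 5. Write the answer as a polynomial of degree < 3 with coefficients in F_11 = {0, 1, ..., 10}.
a(x)^(-1) ≡ 10x^2 + x + 2 (mod f(x))

Since f is irreducible over F_11, F_11[x]/(f) is a field and a(x) ≠ 0 has an inverse. Apply the extended Euclidean algorithm to f(x) and a(x) in F_11[x]: f(x) = (6x + 8)·a(x) + (6x + 2);  a(x) = (4x + 9)·(6x + 2) + (9). The last nonzero remainder is the constant 9 = gcd(f, a) in F_11. Back-substituting through the division chain expresses 9 = s(x)·a(x) + t(x)·f(x) with s(x) ≡ 2x^2 + 9x + 7 (mod f), so (2x^2 + 9x + 7)·a(x) ≡ 9 (mod f). Multiplying by 9^(-1) ≡ 5 in F_11 gives a(x)^(-1) ≡ 5·(2x^2 + 9x + 7) ≡ 10x^2 + x + 2 (mod f). Check: (2x^2 + 7x + 5)·(10x^2 + x + 2) = 9x^4 + 6x^3 + 6x^2 + 8x + 10 ≡ 1 (mod x^3 + 3x^2 + 4x + 9).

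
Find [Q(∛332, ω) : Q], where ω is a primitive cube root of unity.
[Q(∛332, ω) : Q] = 6

[Q(∛332):Q] = 3 (min poly x^3 - 332, irreducible since 332 is not a perfect cube). [Q(ω):Q] = 2 (min poly x^2 + x + 1). Since Q(∛332) ⊂ R and ω ∉ R, we have ω ∉ Q(∛332), so x^2 + x + 1 remains irreducible over Q(∛332) and [Q(∛332, ω) : Q(∛332)] = 2. By the tower law, [Q(∛332, ω) : Q] = 3 · 2 = 6. (In fact Q(∛332, ω) is the splitting field of x^3 - 332 over Q.)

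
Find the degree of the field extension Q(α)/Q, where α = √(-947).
[Q(α):Q] = 2

[Q(α):Q] equals the degree of the minimal polynomial of α. Here α^2 = -947 and x^2 + 947 is irreducible (d = -947 is squarefree, ≠ 1, hence not a square), so deg(m_α) = 2. Thus [Q(α):Q] = 2.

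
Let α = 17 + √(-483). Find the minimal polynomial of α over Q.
m_α(x) = x^2 - 34x + 772

From α - 17 = √(-483), squaring gives (α - 17)^2 = -483, i.e. α^2 - 34α + 289 = -483, so α^2 - 34α + 772 = 0. The discriminant of x^2 - 34x + 772 is (-34)^2 - 4·(772) = 1156 - 3088 = -1932, and 4·(-483) is not a perfect square in Q since -483 is squarefree and ≠ 1. Hence x^2 - 34x + 772 is irreducible over Q and is the minimal polynomial of α.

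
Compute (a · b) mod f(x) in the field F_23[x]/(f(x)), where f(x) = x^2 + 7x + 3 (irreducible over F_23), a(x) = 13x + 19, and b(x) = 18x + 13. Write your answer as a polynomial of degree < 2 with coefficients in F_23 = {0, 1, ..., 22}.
a · b ≡ 5 (mod f(x))

Multiply in F_23[x]: a(x)·b(x) = (13x + 19)·(18x + 13) = 4x^2 + 5x + 17. This has degree ≥ 2, so divide by f(x) over F_23: 4x^2 + 5x + 17 = (4)·(x^2 + 7x + 3) + (5). Hence a·b ≡ 5 (mod f). (F_23[x]/(f) is a field with 23^2 = 529 elements since f is irreducible of degree 2.)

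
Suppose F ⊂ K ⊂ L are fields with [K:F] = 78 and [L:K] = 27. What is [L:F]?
[L:F] = 2106

The tower law says that for any tower of field extensions F ⊂ K ⊂ L with finite degrees, [L:F] = [L:K] · [K:F]. Here this gives [L:F] = 27 · 78 = 2106.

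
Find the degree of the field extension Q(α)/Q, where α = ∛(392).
[Q(α):Q] = 3

The minimal polynomial of α is x^3 - 392, irreducible over Q since 392 is not a perfect cube (so x^3 - 392 has no rational root). Hence [Q(α):Q] = deg(m_α) = 3.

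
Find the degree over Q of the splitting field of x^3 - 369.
[K : Q] = 6

The roots of x^3 - 369 are ∛369, ω∛369, ω^2∛369 where ω = e^(2πi/3) is a primitive cube root of unity, so K = Q(∛369, ω). Now [Q(∛369):Q] = 3 (since 369 is not a perfect cube, x^3 - 369 is irreducible) and [Q(ω):Q] = 2. Both 2 and 3 divide [K:Q], and [K:Q] ≤ 3·2 = 6, so [K:Q] = 6. (Equivalently: Q(∛369) ⊂ R but ω ∉ R, so [K : Q(∛369)] = 2.)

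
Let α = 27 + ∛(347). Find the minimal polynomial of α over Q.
m_α(x) = x^3 - 81x^2 + 2187x - 20030

Set β = α - 27 = ∛(347), so β^3 = 347. Then (α - 27)^3 - 347 = 0, i.e. α is a root of g(x) = (x - 27)^3 - 347 = x^3 - 81x^2 + 2187x - 20030. Since g(x) = h(x - 27) where h(x) = x^3 - 347, and h is irreducible over Q (because 347 is not a perfect cube, so h has no rational root, and a monic cubic with no rational root is irreducible), g is also irreducible (irreducibility is preserved under the substitution x → x - 27). Hence m_α(x) = x^3 - 81x^2 + 2187x - 20030.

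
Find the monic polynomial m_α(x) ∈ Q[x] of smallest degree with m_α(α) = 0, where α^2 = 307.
m_α(x) = x^2 - 307

α satisfies α^2 - 307 = 0, so x^2 - 307 annihilates α. Since d = 307 is squarefree and ≠ 1, it is not a perfect square in Q, so x^2 - 307 has no rational root and is therefore irreducible over Q (a degree-2 polynomial over a field is irreducible iff it has no root). Hence m_α(x) = x^2 - 307.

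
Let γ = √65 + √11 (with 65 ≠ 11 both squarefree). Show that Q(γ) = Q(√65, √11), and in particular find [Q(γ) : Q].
[Q(γ) : Q] = 4 (equivalently, Q(γ) = Q(√65, √11))

Obviously Q(γ) ⊆ Q(√65, √11), and [Q(√65, √11):Q] = 4 (since 65, 11 are distinct squarefree integers > 1 with 715 not a perfect square). To show equality we compute the minimal polynomial of γ. From γ = √65 + √11: γ^2 = 65 + 2√(715) + 11 = 76 + 2√(715), so γ^2 - 76 = 2√(715); squaring, (γ^2 - 76)^2 = 4·715, i.e. γ^4 - 152γ^2 + 5776 - 2860 = 0, i.e. γ^4 - 152γ^2 + 2916 = 0. So γ is a root of x^4 - 152x^2 + 2916. This polynomial is irreducible over Q: it has no rational root (each ±√65 ± √11 is irrational), and any factorization into two quadratics over Q would force √(715) ∈ Q (pairing opposite roots) or √65, √11 ∈ Q (other pairings), all impossible. Hence [Q(γ):Q] = 4 = [Q(√65, √11):Q], so Q(γ) = Q(√65, √11).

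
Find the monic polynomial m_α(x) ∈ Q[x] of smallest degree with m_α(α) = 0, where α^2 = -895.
m_α(x) = x^2 + 895

α satisfies α^2 + 895 = 0, so x^2 + 895 annihilates α. Since d = -895 is squarefree and ≠ 1, it is not a perfect square in Q, so x^2 + 895 has no rational root and is therefore irreducible over Q (a degree-2 polynomial over a field is irreducible iff it has no root). Hence m_α(x) = x^2 + 895.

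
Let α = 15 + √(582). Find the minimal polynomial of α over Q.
m_α(x) = x^2 - 30x - 357

From α - 15 = √(582), squaring gives (α - 15)^2 = 582, i.e. α^2 - 30α + 225 = 582, so α^2 - 30α - 357 = 0. The discriminant of x^2 - 30x - 357 is (-30)^2 - 4·(-357) = 900 + 1428 = 2328, and 4·(582) is not a perfect square in Q since 582 is squarefree and ≠ 1. Hence x^2 - 30x - 357 is irreducible over Q and is the minimal polynomial of α.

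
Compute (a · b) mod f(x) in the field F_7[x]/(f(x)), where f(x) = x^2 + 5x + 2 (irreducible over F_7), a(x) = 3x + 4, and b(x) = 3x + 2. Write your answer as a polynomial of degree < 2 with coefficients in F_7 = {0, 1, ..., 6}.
a · b ≡ x + 4 (mod f(x))

Multiply in F_7[x]: a(x)·b(x) = (3x + 4)·(3x + 2) = 2x^2 + 4x + 1. This has degree ≥ 2, so divide by f(x) over F_7: 2x^2 + 4x + 1 = (2)·(x^2 + 5x + 2) + (x + 4). Hence a·b ≡ x + 4 (mod f). (F_7[x]/(f) is a field with 7^2 = 49 elements since f is irreducible of degree 2.)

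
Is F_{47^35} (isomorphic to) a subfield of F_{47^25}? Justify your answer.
No: F_{47^35} is not a subfield of F_{47^25}

F_{p^m} embeds in F_{p^n} iff m | n. Here 35 ∤ 25 (since 25 = 0·35 + 25 with remainder 25 ≠ 0), so F_{47^35} is not a subfield of F_{47^25}. Equivalently: if it were, the tower law would give 35 = [F_{47^35}:F_47] dividing [F_{47^25}:F_47] = 25, contradiction.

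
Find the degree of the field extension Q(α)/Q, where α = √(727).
[Q(α):Q] = 2

[Q(α):Q] equals the degree of the minimal polynomial of α. Here α^2 = 727 and x^2 - 727 is irreducible (d = 727 is squarefree, ≠ 1, hence not a square), so deg(m_α) = 2. Thus [Q(α):Q] = 2.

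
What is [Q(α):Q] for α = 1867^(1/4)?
[Q(α):Q] = 4

α is a root of x^4 - 1867. By Eisenstein's criterion at the prime p = 1867 (which divides the constant term 1867 but p^2 = 3485689 does not, since 1867 is squarefree), x^4 - 1867 is irreducible over Q. Hence [Q(α):Q] = 4.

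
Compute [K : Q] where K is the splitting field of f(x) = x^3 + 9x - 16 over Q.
[K : Q] = 6

By the rational root test, any rational root of the monic integer polynomial f(x) = x^3 + 9x - 16 must be an integer dividing the constant term -16, i.e. one of ±{1, 2, 4, 8, 16}. Evaluating: f(1) = -6, f(-1) = -26, f(2) = 10, f(-2) = -42, f(4) = 84, f(-4) = -116, f(8) = 568, f(-8) = -600, f(16) = 4224, f(-16) = -4256; none is 0, so f has no rational root and is therefore irreducible over Q (a cubic with no linear factor over a field is irreducible). For an irreducible cubic, the Galois group is A_3 or S_3 according as the discriminant disc(f) = -4a^3 - 27b^2 = -4·(9)^3 - 27·(-16)^2 = -9828 is or is not a square in Q. Here disc(f) = -9828 is not a perfect square in Q, so the Galois group of f over Q is not contained in A_3 and must be all of S_3. The splitting field has degree |S_3| = 6 over Q, so [K : Q] = 6.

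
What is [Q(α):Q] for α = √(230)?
[Q(α):Q] = 2

[Q(α):Q] equals the degree of the minimal polynomial of α. Here α^2 = 230 and x^2 - 230 is irreducible (d = 230 is squarefree, ≠ 1, hence not a square), so deg(m_α) = 2. Thus [Q(α):Q] = 2.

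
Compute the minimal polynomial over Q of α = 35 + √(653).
m_α(x) = x^2 - 70x + 572

From α - 35 = √(653), squaring gives (α - 35)^2 = 653, i.e. α^2 - 70α + 1225 = 653, so α^2 - 70α + 572 = 0. The discriminant of x^2 - 70x + 572 is (-70)^2 - 4·(572) = 4900 - 2288 = 2612, and 4·(653) is not a perfect square in Q since 653 is squarefree and ≠ 1. Hence x^2 - 70x + 572 is irreducible over Q and is the minimal polynomial of α.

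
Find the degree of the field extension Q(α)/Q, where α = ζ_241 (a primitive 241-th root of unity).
[Q(α):Q] = 240

The minimal polynomial of ζ_241 over Q is the 241-th cyclotomic polynomial Φ_241(x), which is irreducible over Q and has degree φ(241) = 240. Hence [Q(α):Q] = φ(241) = 240.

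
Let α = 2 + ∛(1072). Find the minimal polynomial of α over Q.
m_α(x) = x^3 - 6x^2 + 12x - 1080

Set β = α - 2 = ∛(1072), so β^3 = 1072. Then (α - 2)^3 - 1072 = 0, i.e. α is a root of g(x) = (x - 2)^3 - 1072 = x^3 - 6x^2 + 12x - 1080. Since g(x) = h(x - 2) where h(x) = x^3 - 1072, and h is irreducible over Q (because 1072 is not a perfect cube, so h has no rational root, and a monic cubic with no rational root is irreducible), g is also irreducible (irreducibility is preserved under the substitution x → x - 2). Hence m_α(x) = x^3 - 6x^2 + 12x - 1080.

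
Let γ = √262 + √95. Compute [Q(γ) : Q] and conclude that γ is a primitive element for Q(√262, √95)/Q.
[Q(γ) : Q] = 4 (equivalently, Q(γ) = Q(√262, √95))

Obviously Q(γ) ⊆ Q(√262, √95), and [Q(√262, √95):Q] = 4 (since 262, 95 are distinct squarefree integers > 1 with 24890 not a perfect square). To show equality we compute the minimal polynomial of γ. From γ = √262 + √95: γ^2 = 262 + 2√(24890) + 95 = 357 + 2√(24890), so γ^2 - 357 = 2√(24890); squaring, (γ^2 - 357)^2 = 4·24890, i.e. γ^4 - 714γ^2 + 127449 - 99560 = 0, i.e. γ^4 - 714γ^2 + 27889 = 0. So γ is a root of x^4 - 714x^2 + 27889. This polynomial is irreducible over Q: it has no rational root (each ±√262 ± √95 is irrational), and any factorization into two quadratics over Q would force √(24890) ∈ Q (pairing opposite roots) or √262, √95 ∈ Q (other pairings), all impossible. Hence [Q(γ):Q] = 4 = [Q(√262, √95):Q], so Q(γ) = Q(√262, √95).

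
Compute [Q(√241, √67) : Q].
[Q(√241, √67) : Q] = 4

[Q(√241):Q] = 2 (min poly x^2 - 241, irreducible since 241 is squarefree > 1). For the top step, suppose √67 ∈ Q(√241), say √67 = c + d√241 with c, d ∈ Q. Squaring: 67 = c^2 + 241d^2 + 2cd√241. Since √241 ∉ Q this forces 2cd = 0. If d = 0 then √67 = c ∈ Q, contradicting 67 squarefree > 1. If c = 0 then 67 = 241d^2, so 241·67 = (241d)^2 is a perfect square in Q — but 241·67 = 16147 is not a perfect square (since 241 and 67 are distinct squarefree integers). Contradiction. Hence √67 ∉ Q(√241), so x^2 - 67 stays irreducible over Q(√241) and [Q(√241, √67) : Q(√241)] = 2. By the tower law, [Q(√241, √67) : Q] = 2 · 2 = 4.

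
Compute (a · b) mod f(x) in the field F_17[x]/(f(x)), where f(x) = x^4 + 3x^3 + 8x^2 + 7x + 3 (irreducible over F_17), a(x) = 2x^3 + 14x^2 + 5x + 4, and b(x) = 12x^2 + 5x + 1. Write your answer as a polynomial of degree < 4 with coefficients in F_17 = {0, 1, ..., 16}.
a · b ≡ 13x^3 + 6x^2 + 10x + 9 (mod f(x))

Multiply in F_17[x]: a(x)·b(x) = (2x^3 + 14x^2 + 5x + 4)·(12x^2 + 5x + 1) = 7x^5 + 8x^4 + 13x^3 + 2x^2 + 8x + 4. This has degree ≥ 4, so divide by f(x) over F_17: 7x^5 + 8x^4 + 13x^3 + 2x^2 + 8x + 4 = (7x + 4)·(x^4 + 3x^3 + 8x^2 + 7x + 3) + (13x^3 + 6x^2 + 10x + 9). Hence a·b ≡ 13x^3 + 6x^2 + 10x + 9 (mod f). (F_17[x]/(f) is a field with 17^4 = 83521 elements since f is irreducible of degree 4.)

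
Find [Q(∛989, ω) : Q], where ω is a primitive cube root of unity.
[Q(∛989, ω) : Q] = 6

[Q(∛989):Q] = 3 (min poly x^3 - 989, irreducible since 989 is not a perfect cube). [Q(ω):Q] = 2 (min poly x^2 + x + 1). Since Q(∛989) ⊂ R and ω ∉ R, we have ω ∉ Q(∛989), so x^2 + x + 1 remains irreducible over Q(∛989) and [Q(∛989, ω) : Q(∛989)] = 2. By the tower law, [Q(∛989, ω) : Q] = 3 · 2 = 6. (In fact Q(∛989, ω) is the splitting field of x^3 - 989 over Q.)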